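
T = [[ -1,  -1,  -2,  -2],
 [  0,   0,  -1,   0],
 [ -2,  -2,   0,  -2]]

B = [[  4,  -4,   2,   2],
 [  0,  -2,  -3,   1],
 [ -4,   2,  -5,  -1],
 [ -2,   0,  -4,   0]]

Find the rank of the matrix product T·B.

2

First compute TB:
[[  8,   2,  19,  -1],
 [  4,  -2,   5,   1],
 [ -4,  12,  10,  -6]]
Now row reduce the product.
R2 ← R2 − (1/2)·R1: [0, -3, -9/2, 3/2]
R3 ← R3 + (1/2)·R1: [0, 13, 39/2, -13/2]
R3 ← R3 + (13/3)·R2: [0, 0, 0, 0]
2 nonzero rows, so rank(TB) = 2.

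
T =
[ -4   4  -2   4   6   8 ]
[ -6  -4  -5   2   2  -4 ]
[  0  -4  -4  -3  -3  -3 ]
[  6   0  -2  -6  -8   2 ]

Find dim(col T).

4

Row reduce to echelon form.
R2 ← R2 − (3/2)·R1: [0, -10, -2, -4, -7, -16]
R4 ← R4 + (3/2)·R1: [0, 6, -5, 0, 1, 14]
R3 ← R3 − (2/5)·R2: [0, 0, -16/5, -7/5, -1/5, 17/5]
R4 ← R4 + (3/5)·R2: [0, 0, -31/5, -12/5, -16/5, 22/5]
R4 ← R4 − (31/16)·R3: [0, 0, 0, 5/16, -45/16, -35/16]
Echelon form has 4 nonzero rows, so rank(T) = 4.
The column space has dimension equal to the rank: 4.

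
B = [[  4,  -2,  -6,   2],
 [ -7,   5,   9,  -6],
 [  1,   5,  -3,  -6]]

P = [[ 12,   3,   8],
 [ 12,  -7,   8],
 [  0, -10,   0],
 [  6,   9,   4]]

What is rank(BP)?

2

First compute BP:
[[ 36, 104,  24],
 [-60, -200, -40],
 [ 36, -56,  24]]
Now row reduce the product.
R2 ← R2 + (5/3)·R1: [0, -80/3, 0]
R3 ← R3 − R1: [0, -160, 0]
R3 ← R3 − (6)·R2: [0, 0, 0]
2 nonzero rows, so rank(BP) = 2.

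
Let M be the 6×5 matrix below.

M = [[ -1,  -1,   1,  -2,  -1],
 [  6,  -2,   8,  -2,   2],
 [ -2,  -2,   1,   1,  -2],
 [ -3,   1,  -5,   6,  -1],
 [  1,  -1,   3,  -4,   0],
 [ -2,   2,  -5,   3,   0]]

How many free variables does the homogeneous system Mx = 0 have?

2

Row reduce to echelon form.
R2 ← R2 + (6)·R1: [0, -8, 14, -14, -4]
R3 ← R3 − (2)·R1: [0, 0, -1, 5, 0]
R4 ← R4 − (3)·R1: [0, 4, -8, 12, 2]
R5 ← R5 + R1: [0, -2, 4, -6, -1]
R6 ← R6 − (2)·R1: [0, 4, -7, 7, 2]
R4 ← R4 + (1/2)·R2: [0, 0, -1, 5, 0]
R5 ← R5 − (1/4)·R2: [0, 0, 1/2, -5/2, 0]
R6 ← R6 + (1/2)·R2: [0, 0, 0, 0, 0]
R4 ← R4 − R3: [0, 0, 0, 0, 0]
R5 ← R5 + (1/2)·R3: [0, 0, 0, 0, 0]
3 nonzero rows, so rank(M) = 3.
M has 5 columns; by rank–nullity, nullity = 5 − 3 = 2.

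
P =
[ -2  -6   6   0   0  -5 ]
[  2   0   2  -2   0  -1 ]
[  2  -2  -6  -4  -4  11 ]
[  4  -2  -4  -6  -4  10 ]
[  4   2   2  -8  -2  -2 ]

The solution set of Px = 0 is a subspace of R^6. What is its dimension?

Row reduce to echelon form.
R2 ← R2 + R1: [0, -6, 8, -2, 0, -6]
R3 ← R3 + R1: [0, -8, 0, -4, -4, 6]
R4 ← R4 + (2)·R1: [0, -14, 8, -6, -4, 0]
R5 ← R5 + (2)·R1: [0, -10, 14, -8, -2, -12]
R3 ← R3 − (4/3)·R2: [0, 0, -32/3, -4/3, -4, 14]
R4 ← R4 − (7/3)·R2: [0, 0, -32/3, -4/3, -4, 14]
R5 ← R5 − (5/3)·R2: [0, 0, 2/3, -14/3, -2, -2]
R4 ← R4 − R3: [0, 0, 0, 0, 0, 0]
R5 ← R5 + (1/16)·R3: [0, 0, 0, -19/4, -9/4, -9/8]
Swap R4 ↔ R5
4 nonzero rows, so rank(P) = 4.
P has 6 columns; by rank–nullity, nullity = 6 − 4 = 2.

2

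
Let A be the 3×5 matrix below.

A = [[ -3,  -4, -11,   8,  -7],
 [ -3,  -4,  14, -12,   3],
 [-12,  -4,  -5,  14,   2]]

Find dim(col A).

3

Row reduce to echelon form.
R2 ← R2 − R1: [0, 0, 25, -20, 10]
R3 ← R3 − (4)·R1: [0, 12, 39, -18, 30]
Swap R2 ↔ R3
Echelon form has 3 nonzero rows, so rank(A) = 3.
The column space has dimension equal to the rank: 3.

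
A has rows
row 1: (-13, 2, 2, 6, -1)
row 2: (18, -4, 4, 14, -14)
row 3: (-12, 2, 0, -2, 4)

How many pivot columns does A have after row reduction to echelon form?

3

Row reduce to echelon form.
R2 ← R2 + (18/13)·R1: [0, -16/13, 88/13, 290/13, -200/13]
R3 ← R3 − (12/13)·R1: [0, 2/13, -24/13, -98/13, 64/13]
R3 ← R3 + (1/8)·R2: [0, 0, -1, -19/4, 3]
Echelon form has 3 nonzero rows, so rank(A) = 3.
Each nonzero row contributes one pivot column: 3 pivot columns.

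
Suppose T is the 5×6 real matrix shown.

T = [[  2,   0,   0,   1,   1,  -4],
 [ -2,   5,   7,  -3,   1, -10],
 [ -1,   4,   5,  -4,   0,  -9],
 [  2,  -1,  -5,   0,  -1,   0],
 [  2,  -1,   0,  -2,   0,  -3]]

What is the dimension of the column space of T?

5

Row reduce to echelon form.
R2 ← R2 + R1: [0, 5, 7, -2, 2, -14]
R3 ← R3 + (1/2)·R1: [0, 4, 5, -7/2, 1/2, -11]
R4 ← R4 − R1: [0, -1, -5, -1, -2, 4]
R5 ← R5 − R1: [0, -1, 0, -3, -1, 1]
R3 ← R3 − (4/5)·R2: [0, 0, -3/5, -19/10, -11/10, 1/5]
R4 ← R4 + (1/5)·R2: [0, 0, -18/5, -7/5, -8/5, 6/5]
R5 ← R5 + (1/5)·R2: [0, 0, 7/5, -17/5, -3/5, -9/5]
R4 ← R4 − (6)·R3: [0, 0, 0, 10, 5, 0]
R5 ← R5 + (7/3)·R3: [0, 0, 0, -47/6, -19/6, -4/3]
R5 ← R5 + (47/60)·R4: [0, 0, 0, 0, 3/4, -4/3]
Echelon form has 5 nonzero rows, so rank(T) = 5.
The column space has dimension equal to the rank: 5.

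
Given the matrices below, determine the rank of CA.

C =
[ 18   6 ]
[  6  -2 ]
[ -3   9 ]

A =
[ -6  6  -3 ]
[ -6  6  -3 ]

First compute CA:
[[-144, 144, -72],
 [-24,  24, -12],
 [-36,  36, -18]]
Now row reduce the product.
R2 ← R2 − (1/6)·R1: [0, 0, 0]
R3 ← R3 − (1/4)·R1: [0, 0, 0]
1 nonzero row, so rank(CA) = 1.

1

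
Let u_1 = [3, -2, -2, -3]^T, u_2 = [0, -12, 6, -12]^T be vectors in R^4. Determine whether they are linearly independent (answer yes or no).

Form the matrix with these vectors as rows and row reduce.
2 nonzero rows, so the 2 vectors span a space of dimension 2.
Since 2 = 2, the vectors are linearly independent.

yes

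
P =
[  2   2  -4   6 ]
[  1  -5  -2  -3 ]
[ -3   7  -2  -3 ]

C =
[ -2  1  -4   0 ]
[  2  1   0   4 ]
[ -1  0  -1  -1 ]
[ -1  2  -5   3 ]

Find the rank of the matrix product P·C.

First compute PC:
[[ -2,  16, -34,  30],
 [ -7, -10,  13, -27],
 [ 25,  -2,  29,  21]]
Now row reduce the product.
R2 ← R2 − (7/2)·R1: [0, -66, 132, -132]
R3 ← R3 + (25/2)·R1: [0, 198, -396, 396]
R3 ← R3 + (3)·R2: [0, 0, 0, 0]
2 nonzero rows, so rank(PC) = 2.

2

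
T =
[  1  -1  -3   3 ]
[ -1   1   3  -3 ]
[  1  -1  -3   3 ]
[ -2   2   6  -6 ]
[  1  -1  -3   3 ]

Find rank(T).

Row reduce to echelon form.
R2 ← R2 + R1: [0, 0, 0, 0]
R3 ← R3 − R1: [0, 0, 0, 0]
R4 ← R4 + (2)·R1: [0, 0, 0, 0]
R5 ← R5 − R1: [0, 0, 0, 0]
Echelon form has 1 nonzero row, so rank(T) = 1.

1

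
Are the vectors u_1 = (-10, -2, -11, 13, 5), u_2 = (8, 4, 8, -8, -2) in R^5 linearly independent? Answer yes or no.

yes

Form the matrix with these vectors as rows and row reduce.
R2 ← R2 + (4/5)·R1: [0, 12/5, -4/5, 12/5, 2]
2 nonzero rows, so the 2 vectors span a space of dimension 2.
Since 2 = 2, the vectors are linearly independent.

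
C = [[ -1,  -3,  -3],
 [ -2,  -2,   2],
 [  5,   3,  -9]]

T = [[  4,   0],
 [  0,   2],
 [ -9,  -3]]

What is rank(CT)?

First compute CT:
[[ 23,   3],
 [-26, -10],
 [101,  33]]
Now row reduce the product.
R2 ← R2 + (26/23)·R1: [0, -152/23]
R3 ← R3 − (101/23)·R1: [0, 456/23]
R3 ← R3 + (3)·R2: [0, 0]
2 nonzero rows, so rank(CT) = 2.

2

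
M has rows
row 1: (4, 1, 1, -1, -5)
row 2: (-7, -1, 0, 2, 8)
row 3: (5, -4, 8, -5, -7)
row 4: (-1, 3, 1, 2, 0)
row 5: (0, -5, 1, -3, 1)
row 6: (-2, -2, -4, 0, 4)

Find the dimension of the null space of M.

Row reduce to echelon form.
R2 ← R2 + (7/4)·R1: [0, 3/4, 7/4, 1/4, -3/4]
R3 ← R3 − (5/4)·R1: [0, -21/4, 27/4, -15/4, -3/4]
R4 ← R4 + (1/4)·R1: [0, 13/4, 5/4, 7/4, -5/4]
R6 ← R6 + (1/2)·R1: [0, -3/2, -7/2, -1/2, 3/2]
R3 ← R3 + (7)·R2: [0, 0, 19, -2, -6]
R4 ← R4 − (13/3)·R2: [0, 0, -19/3, 2/3, 2]
R5 ← R5 + (20/3)·R2: [0, 0, 38/3, -4/3, -4]
R6 ← R6 + (2)·R2: [0, 0, 0, 0, 0]
R4 ← R4 + (1/3)·R3: [0, 0, 0, 0, 0]
R5 ← R5 − (2/3)·R3: [0, 0, 0, 0, 0]
3 nonzero rows, so rank(M) = 3.
M has 5 columns; by rank–nullity, nullity = 5 − 3 = 2.

2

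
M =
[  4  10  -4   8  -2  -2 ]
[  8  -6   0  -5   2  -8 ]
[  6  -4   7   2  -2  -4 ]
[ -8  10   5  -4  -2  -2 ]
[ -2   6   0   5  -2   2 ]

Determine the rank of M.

Row reduce to echelon form.
R2 ← R2 − (2)·R1: [0, -26, 8, -21, 6, -4]
R3 ← R3 − (3/2)·R1: [0, -19, 13, -10, 1, -1]
R4 ← R4 + (2)·R1: [0, 30, -3, 12, -6, -6]
R5 ← R5 + (1/2)·R1: [0, 11, -2, 9, -3, 1]
R3 ← R3 − (19/26)·R2: [0, 0, 93/13, 139/26, -44/13, 25/13]
R4 ← R4 + (15/13)·R2: [0, 0, 81/13, -159/13, 12/13, -138/13]
R5 ← R5 + (11/26)·R2: [0, 0, 18/13, 3/26, -6/13, -9/13]
R4 ← R4 − (27/31)·R3: [0, 0, 0, -1047/62, 120/31, -381/31]
R5 ← R5 − (6/31)·R3: [0, 0, 0, -57/62, 6/31, -33/31]
R5 ← R5 − (19/349)·R4: [0, 0, 0, 0, -6/349, -138/349]
Echelon form has 5 nonzero rows, so rank(M) = 5.

5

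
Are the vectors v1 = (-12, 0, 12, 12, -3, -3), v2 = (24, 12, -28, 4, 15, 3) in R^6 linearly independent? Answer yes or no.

Form the matrix with these vectors as rows and row reduce.
R2 ← R2 + (2)·R1: [0, 12, -4, 28, 9, -3]
2 nonzero rows, so the 2 vectors span a space of dimension 2.
Since 2 = 2, the vectors are linearly independent.

yes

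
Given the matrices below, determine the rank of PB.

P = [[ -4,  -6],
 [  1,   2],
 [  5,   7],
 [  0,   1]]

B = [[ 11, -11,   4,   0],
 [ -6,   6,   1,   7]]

2

First compute PB:
[[ -8,   8, -22, -42],
 [ -1,   1,   6,  14],
 [ 13, -13,  27,  49],
 [ -6,   6,   1,   7]]
Now row reduce the product.
R2 ← R2 − (1/8)·R1: [0, 0, 35/4, 77/4]
R3 ← R3 + (13/8)·R1: [0, 0, -35/4, -77/4]
R4 ← R4 − (3/4)·R1: [0, 0, 35/2, 77/2]
R3 ← R3 + R2: [0, 0, 0, 0]
R4 ← R4 − (2)·R2: [0, 0, 0, 0]
2 nonzero rows, so rank(PB) = 2.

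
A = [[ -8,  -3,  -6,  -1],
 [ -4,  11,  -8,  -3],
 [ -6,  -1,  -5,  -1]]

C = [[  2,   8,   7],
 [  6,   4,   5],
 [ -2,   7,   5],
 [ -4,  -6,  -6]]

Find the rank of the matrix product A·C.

2

First compute AC:
[[-18, -112, -95],
 [ 86, -26,   5],
 [ -4, -81, -66]]
Now row reduce the product.
R2 ← R2 + (43/9)·R1: [0, -5050/9, -4040/9]
R3 ← R3 − (2/9)·R1: [0, -505/9, -404/9]
R3 ← R3 − (1/10)·R2: [0, 0, 0]
2 nonzero rows, so rank(AC) = 2.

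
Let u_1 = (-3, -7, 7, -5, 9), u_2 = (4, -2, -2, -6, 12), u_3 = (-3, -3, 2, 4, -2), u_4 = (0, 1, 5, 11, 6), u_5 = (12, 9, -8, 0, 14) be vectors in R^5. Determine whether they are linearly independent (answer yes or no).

no

Form the matrix with these vectors as rows and row reduce.
R2 ← R2 + (4/3)·R1: [0, -34/3, 22/3, -38/3, 24]
R3 ← R3 − R1: [0, 4, -5, 9, -11]
R5 ← R5 + (4)·R1: [0, -19, 20, -20, 50]
R3 ← R3 + (6/17)·R2: [0, 0, -41/17, 77/17, -43/17]
R4 ← R4 + (3/34)·R2: [0, 0, 96/17, 168/17, 138/17]
R5 ← R5 − (57/34)·R2: [0, 0, 131/17, 21/17, 166/17]
R4 ← R4 + (96/41)·R3: [0, 0, 0, 840/41, 90/41]
R5 ← R5 + (131/41)·R3: [0, 0, 0, 644/41, 69/41]
R5 ← R5 − (23/30)·R4: [0, 0, 0, 0, 0]
4 nonzero rows, so the 5 vectors span a space of dimension 4.
Since 4 < 5, the vectors are linearly dependent.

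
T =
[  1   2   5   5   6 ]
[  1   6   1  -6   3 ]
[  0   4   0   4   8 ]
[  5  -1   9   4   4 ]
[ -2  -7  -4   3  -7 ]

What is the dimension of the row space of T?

Row reduce to echelon form.
R2 ← R2 − R1: [0, 4, -4, -11, -3]
R4 ← R4 − (5)·R1: [0, -11, -16, -21, -26]
R5 ← R5 + (2)·R1: [0, -3, 6, 13, 5]
R3 ← R3 − R2: [0, 0, 4, 15, 11]
R4 ← R4 + (11/4)·R2: [0, 0, -27, -205/4, -137/4]
R5 ← R5 + (3/4)·R2: [0, 0, 3, 19/4, 11/4]
R4 ← R4 + (27/4)·R3: [0, 0, 0, 50, 40]
R5 ← R5 − (3/4)·R3: [0, 0, 0, -13/2, -11/2]
R5 ← R5 + (13/100)·R4: [0, 0, 0, 0, -3/10]
Echelon form has 5 nonzero rows, so rank(T) = 5.
The row space has dimension equal to the rank: 5.

5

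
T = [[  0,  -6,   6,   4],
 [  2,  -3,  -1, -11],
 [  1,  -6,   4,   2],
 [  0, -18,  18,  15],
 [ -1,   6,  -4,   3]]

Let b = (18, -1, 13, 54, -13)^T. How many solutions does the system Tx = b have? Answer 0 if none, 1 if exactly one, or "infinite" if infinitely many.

Row reduce the augmented matrix [T | b].
Swap R1 ↔ R2
R3 ← R3 − (1/2)·R1: [0, -9/2, 9/2, 15/2, 27/2]
R5 ← R5 + (1/2)·R1: [0, 9/2, -9/2, -5/2, -27/2]
R3 ← R3 − (3/4)·R2: [0, 0, 0, 9/2, 0]
R4 ← R4 − (3)·R2: [0, 0, 0, 3, 0]
R5 ← R5 + (3/4)·R2: [0, 0, 0, 1/2, 0]
R4 ← R4 − (2/3)·R3: [0, 0, 0, 0, 0]
R5 ← R5 − (1/9)·R3: [0, 0, 0, 0, 0]
The echelon form has 3 nonzero rows, and every pivot lies in the first 4 columns, so rank(T) = rank([T|b]) = 3.
The system is consistent.
rank = 3 < 4 unknowns, so there are infinitely many solutions.

infinite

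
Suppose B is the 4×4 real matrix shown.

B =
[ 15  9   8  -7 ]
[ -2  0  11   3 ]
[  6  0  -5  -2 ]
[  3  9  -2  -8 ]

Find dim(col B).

3

Row reduce to echelon form.
R2 ← R2 + (2/15)·R1: [0, 6/5, 181/15, 31/15]
R3 ← R3 − (2/5)·R1: [0, -18/5, -41/5, 4/5]
R4 ← R4 − (1/5)·R1: [0, 36/5, -18/5, -33/5]
R3 ← R3 + (3)·R2: [0, 0, 28, 7]
R4 ← R4 − (6)·R2: [0, 0, -76, -19]
R4 ← R4 + (19/7)·R3: [0, 0, 0, 0]
Echelon form has 3 nonzero rows, so rank(B) = 3.
The column space has dimension equal to the rank: 3.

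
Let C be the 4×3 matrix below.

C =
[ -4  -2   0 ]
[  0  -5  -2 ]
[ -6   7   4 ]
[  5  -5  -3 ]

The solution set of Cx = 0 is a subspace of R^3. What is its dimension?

Row reduce to echelon form.
R3 ← R3 − (3/2)·R1: [0, 10, 4]
R4 ← R4 + (5/4)·R1: [0, -15/2, -3]
R3 ← R3 + (2)·R2: [0, 0, 0]
R4 ← R4 − (3/2)·R2: [0, 0, 0]
2 nonzero rows, so rank(C) = 2.
C has 3 columns; by rank–nullity, nullity = 3 − 2 = 1.

1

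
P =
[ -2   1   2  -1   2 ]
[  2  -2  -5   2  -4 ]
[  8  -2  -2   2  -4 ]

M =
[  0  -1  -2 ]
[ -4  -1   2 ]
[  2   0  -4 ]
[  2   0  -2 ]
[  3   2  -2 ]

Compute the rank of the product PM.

2

First compute PM:
[[  4,   5,  -4],
 [-10,  -8,  16],
 [ -4, -14,  -8]]
Now row reduce the product.
R2 ← R2 + (5/2)·R1: [0, 9/2, 6]
R3 ← R3 + R1: [0, -9, -12]
R3 ← R3 + (2)·R2: [0, 0, 0]
2 nonzero rows, so rank(PM) = 2.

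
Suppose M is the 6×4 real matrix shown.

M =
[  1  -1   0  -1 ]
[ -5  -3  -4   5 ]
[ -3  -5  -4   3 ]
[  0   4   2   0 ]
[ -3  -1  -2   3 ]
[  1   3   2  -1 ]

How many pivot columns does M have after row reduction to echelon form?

2

Row reduce to echelon form.
R2 ← R2 + (5)·R1: [0, -8, -4, 0]
R3 ← R3 + (3)·R1: [0, -8, -4, 0]
R5 ← R5 + (3)·R1: [0, -4, -2, 0]
R6 ← R6 − R1: [0, 4, 2, 0]
R3 ← R3 − R2: [0, 0, 0, 0]
R4 ← R4 + (1/2)·R2: [0, 0, 0, 0]
R5 ← R5 − (1/2)·R2: [0, 0, 0, 0]
R6 ← R6 + (1/2)·R2: [0, 0, 0, 0]
Echelon form has 2 nonzero rows, so rank(M) = 2.
Each nonzero row contributes one pivot column: 2 pivot columns.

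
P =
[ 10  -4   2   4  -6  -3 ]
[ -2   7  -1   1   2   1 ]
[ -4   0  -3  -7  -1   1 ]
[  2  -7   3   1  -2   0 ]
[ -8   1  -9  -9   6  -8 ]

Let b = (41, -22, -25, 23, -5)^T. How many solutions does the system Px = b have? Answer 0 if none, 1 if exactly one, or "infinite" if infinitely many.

Row reduce the augmented matrix [P | b].
R2 ← R2 + (1/5)·R1: [0, 31/5, -3/5, 9/5, 4/5, 2/5, -69/5]
R3 ← R3 + (2/5)·R1: [0, -8/5, -11/5, -27/5, -17/5, -1/5, -43/5]
R4 ← R4 − (1/5)·R1: [0, -31/5, 13/5, 1/5, -4/5, 3/5, 74/5]
R5 ← R5 + (4/5)·R1: [0, -11/5, -37/5, -29/5, 6/5, -52/5, 139/5]
R3 ← R3 + (8/31)·R2: [0, 0, -73/31, -153/31, -99/31, -3/31, -377/31]
R4 ← R4 + R2: [0, 0, 2, 2, 0, 1, 1]
R5 ← R5 + (11/31)·R2: [0, 0, -236/31, -160/31, 46/31, -318/31, 710/31]
R4 ← R4 + (62/73)·R3: [0, 0, 0, -160/73, -198/73, 67/73, -681/73]
R5 ← R5 − (236/73)·R3: [0, 0, 0, 788/73, 862/73, -726/73, 4542/73]
R5 ← R5 + (197/40)·R4: [0, 0, 0, 0, -31/20, -217/40, 651/40]
The echelon form has 5 nonzero rows, and every pivot lies in the first 6 columns, so rank(P) = rank([P|b]) = 5.
The system is consistent.
rank = 5 < 6 unknowns, so there are infinitely many solutions.

infinite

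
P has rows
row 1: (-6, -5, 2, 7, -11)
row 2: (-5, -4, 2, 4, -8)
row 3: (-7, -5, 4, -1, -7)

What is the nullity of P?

Row reduce to echelon form.
R2 ← R2 − (5/6)·R1: [0, 1/6, 1/3, -11/6, 7/6]
R3 ← R3 − (7/6)·R1: [0, 5/6, 5/3, -55/6, 35/6]
R3 ← R3 − (5)·R2: [0, 0, 0, 0, 0]
2 nonzero rows, so rank(P) = 2.
P has 5 columns; by rank–nullity, nullity = 5 − 2 = 3.

3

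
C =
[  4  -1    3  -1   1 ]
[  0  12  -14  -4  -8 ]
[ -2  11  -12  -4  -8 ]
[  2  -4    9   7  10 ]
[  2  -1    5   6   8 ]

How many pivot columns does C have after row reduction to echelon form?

Row reduce to echelon form.
R3 ← R3 + (1/2)·R1: [0, 21/2, -21/2, -9/2, -15/2]
R4 ← R4 − (1/2)·R1: [0, -7/2, 15/2, 15/2, 19/2]
R5 ← R5 − (1/2)·R1: [0, -1/2, 7/2, 13/2, 15/2]
R3 ← R3 − (7/8)·R2: [0, 0, 7/4, -1, -1/2]
R4 ← R4 + (7/24)·R2: [0, 0, 41/12, 19/3, 43/6]
R5 ← R5 + (1/24)·R2: [0, 0, 35/12, 19/3, 43/6]
R4 ← R4 − (41/21)·R3: [0, 0, 0, 58/7, 57/7]
R5 ← R5 − (5/3)·R3: [0, 0, 0, 8, 8]
R5 ← R5 − (28/29)·R4: [0, 0, 0, 0, 4/29]
Echelon form has 5 nonzero rows, so rank(C) = 5.
Each nonzero row contributes one pivot column: 5 pivot columns.

5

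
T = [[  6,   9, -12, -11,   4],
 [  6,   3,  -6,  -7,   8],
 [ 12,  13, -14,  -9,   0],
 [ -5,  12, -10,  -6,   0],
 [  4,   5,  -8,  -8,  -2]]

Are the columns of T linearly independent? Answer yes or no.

Row reduce T to echelon form.
R2 ← R2 − R1: [0, -6, 6, 4, 4]
R3 ← R3 − (2)·R1: [0, -5, 10, 13, -8]
R4 ← R4 + (5/6)·R1: [0, 39/2, -20, -91/6, 10/3]
R5 ← R5 − (2/3)·R1: [0, -1, 0, -2/3, -14/3]
R3 ← R3 − (5/6)·R2: [0, 0, 5, 29/3, -34/3]
R4 ← R4 + (13/4)·R2: [0, 0, -1/2, -13/6, 49/3]
R5 ← R5 − (1/6)·R2: [0, 0, -1, -4/3, -16/3]
R4 ← R4 + (1/10)·R3: [0, 0, 0, -6/5, 76/5]
R5 ← R5 + (1/5)·R3: [0, 0, 0, 3/5, -38/5]
R5 ← R5 + (1/2)·R4: [0, 0, 0, 0, 0]
4 pivots among 5 columns.
Only 4 < 5 pivot columns, so the columns are linearly dependent.

no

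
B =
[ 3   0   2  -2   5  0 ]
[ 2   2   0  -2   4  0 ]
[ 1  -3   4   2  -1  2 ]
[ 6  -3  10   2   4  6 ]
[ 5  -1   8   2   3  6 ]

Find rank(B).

Row reduce to echelon form.
R2 ← R2 − (2/3)·R1: [0, 2, -4/3, -2/3, 2/3, 0]
R3 ← R3 − (1/3)·R1: [0, -3, 10/3, 8/3, -8/3, 2]
R4 ← R4 − (2)·R1: [0, -3, 6, 6, -6, 6]
R5 ← R5 − (5/3)·R1: [0, -1, 14/3, 16/3, -16/3, 6]
R3 ← R3 + (3/2)·R2: [0, 0, 4/3, 5/3, -5/3, 2]
R4 ← R4 + (3/2)·R2: [0, 0, 4, 5, -5, 6]
R5 ← R5 + (1/2)·R2: [0, 0, 4, 5, -5, 6]
R4 ← R4 − (3)·R3: [0, 0, 0, 0, 0, 0]
R5 ← R5 − (3)·R3: [0, 0, 0, 0, 0, 0]
Echelon form has 3 nonzero rows, so rank(B) = 3.

3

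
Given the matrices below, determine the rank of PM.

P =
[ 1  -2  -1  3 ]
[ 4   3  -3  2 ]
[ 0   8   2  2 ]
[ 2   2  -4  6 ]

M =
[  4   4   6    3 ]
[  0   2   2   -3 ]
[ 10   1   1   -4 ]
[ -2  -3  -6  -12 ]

4

First compute PM:
[[-12, -10, -17, -23],
 [-18,  13,  15,  -9],
 [ 16,  12,   6, -56],
 [-44, -10, -24, -56]]
Now row reduce the product.
R2 ← R2 − (3/2)·R1: [0, 28, 81/2, 51/2]
R3 ← R3 + (4/3)·R1: [0, -4/3, -50/3, -260/3]
R4 ← R4 − (11/3)·R1: [0, 80/3, 115/3, 85/3]
R3 ← R3 + (1/21)·R2: [0, 0, -619/42, -3589/42]
R4 ← R4 − (20/21)·R2: [0, 0, -5/21, 85/21]
R4 ← R4 − (10/619)·R3: [0, 0, 0, 3360/619]
4 nonzero rows, so rank(PM) = 4.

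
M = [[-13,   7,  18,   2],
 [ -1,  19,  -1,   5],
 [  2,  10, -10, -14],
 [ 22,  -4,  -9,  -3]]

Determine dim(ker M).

0

Row reduce to echelon form.
R2 ← R2 − (1/13)·R1: [0, 240/13, -31/13, 63/13]
R3 ← R3 + (2/13)·R1: [0, 144/13, -94/13, -178/13]
R4 ← R4 + (22/13)·R1: [0, 102/13, 279/13, 5/13]
R3 ← R3 − (3/5)·R2: [0, 0, -29/5, -83/5]
R4 ← R4 − (17/40)·R2: [0, 0, 899/40, -67/40]
R4 ← R4 + (31/8)·R3: [0, 0, 0, -66]
4 nonzero rows, so rank(M) = 4.
M has 4 columns; by rank–nullity, nullity = 4 − 4 = 0.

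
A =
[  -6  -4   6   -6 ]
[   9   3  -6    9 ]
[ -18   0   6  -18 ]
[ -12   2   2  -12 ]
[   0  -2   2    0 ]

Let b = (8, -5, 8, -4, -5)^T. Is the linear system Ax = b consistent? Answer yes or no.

no

Row reduce the augmented matrix [A | b].
R2 ← R2 + (3/2)·R1: [0, -3, 3, 0, 7]
R3 ← R3 − (3)·R1: [0, 12, -12, 0, -16]
R4 ← R4 − (2)·R1: [0, 10, -10, 0, -20]
R3 ← R3 + (4)·R2: [0, 0, 0, 0, 12]
R4 ← R4 + (10/3)·R2: [0, 0, 0, 0, 10/3]
R5 ← R5 − (2/3)·R2: [0, 0, 0, 0, -29/3]
R4 ← R4 − (5/18)·R3: [0, 0, 0, 0, 0]
R5 ← R5 + (29/36)·R3: [0, 0, 0, 0, 0]
The echelon form has 3 nonzero rows; the last pivot sits in the augmented column, so rank(A) = 2 but rank([A|b]) = 3.
Since the ranks differ, the system is inconsistent.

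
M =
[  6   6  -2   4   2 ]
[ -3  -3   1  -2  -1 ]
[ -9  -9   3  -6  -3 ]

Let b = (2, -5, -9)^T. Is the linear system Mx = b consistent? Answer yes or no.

no

Row reduce the augmented matrix [M | b].
R2 ← R2 + (1/2)·R1: [0, 0, 0, 0, 0, -4]
R3 ← R3 + (3/2)·R1: [0, 0, 0, 0, 0, -6]
R3 ← R3 − (3/2)·R2: [0, 0, 0, 0, 0, 0]
The echelon form has 2 nonzero rows; the last pivot sits in the augmented column, so rank(M) = 1 but rank([M|b]) = 2.
Since the ranks differ, the system is inconsistent.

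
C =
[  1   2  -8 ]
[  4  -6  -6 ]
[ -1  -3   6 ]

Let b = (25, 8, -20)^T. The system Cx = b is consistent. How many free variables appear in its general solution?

Row reduce the augmented matrix [C | b].
R2 ← R2 − (4)·R1: [0, -14, 26, -92]
R3 ← R3 + R1: [0, -1, -2, 5]
R3 ← R3 − (1/14)·R2: [0, 0, -27/7, 81/7]
The echelon form has 3 nonzero rows, and every pivot lies in the first 3 columns, so rank(C) = rank([C|b]) = 3.
The system is consistent.
Free variables = (unknowns) − (rank) = 3 − 3 = 0.

0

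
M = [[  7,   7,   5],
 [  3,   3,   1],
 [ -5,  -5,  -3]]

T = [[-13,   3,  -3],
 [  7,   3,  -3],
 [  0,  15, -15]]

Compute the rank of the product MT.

2

First compute MT:
[[-42, 117, -117],
 [-18,  33, -33],
 [ 30, -75,  75]]
Now row reduce the product.
R2 ← R2 − (3/7)·R1: [0, -120/7, 120/7]
R3 ← R3 + (5/7)·R1: [0, 60/7, -60/7]
R3 ← R3 + (1/2)·R2: [0, 0, 0]
2 nonzero rows, so rank(MT) = 2.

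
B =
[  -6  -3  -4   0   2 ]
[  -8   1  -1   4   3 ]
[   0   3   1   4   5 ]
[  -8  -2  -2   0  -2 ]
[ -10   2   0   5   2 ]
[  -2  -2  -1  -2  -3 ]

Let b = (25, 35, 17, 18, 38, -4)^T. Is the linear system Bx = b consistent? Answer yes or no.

Row reduce the augmented matrix [B | b].
R2 ← R2 − (4/3)·R1: [0, 5, 13/3, 4, 1/3, 5/3]
R4 ← R4 − (4/3)·R1: [0, 2, 10/3, 0, -14/3, -46/3]
R5 ← R5 − (5/3)·R1: [0, 7, 20/3, 5, -4/3, -11/3]
R6 ← R6 − (1/3)·R1: [0, -1, 1/3, -2, -11/3, -37/3]
R3 ← R3 − (3/5)·R2: [0, 0, -8/5, 8/5, 24/5, 16]
R4 ← R4 − (2/5)·R2: [0, 0, 8/5, -8/5, -24/5, -16]
R5 ← R5 − (7/5)·R2: [0, 0, 3/5, -3/5, -9/5, -6]
R6 ← R6 + (1/5)·R2: [0, 0, 6/5, -6/5, -18/5, -12]
R4 ← R4 + R3: [0, 0, 0, 0, 0, 0]
R5 ← R5 + (3/8)·R3: [0, 0, 0, 0, 0, 0]
R6 ← R6 + (3/4)·R3: [0, 0, 0, 0, 0, 0]
The echelon form has 3 nonzero rows, and every pivot lies in the first 5 columns, so rank(B) = rank([B|b]) = 3.
The system is consistent.

yes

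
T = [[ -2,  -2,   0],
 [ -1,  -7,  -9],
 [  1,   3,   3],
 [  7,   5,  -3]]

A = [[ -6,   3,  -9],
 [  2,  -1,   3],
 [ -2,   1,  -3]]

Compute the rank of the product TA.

1

First compute TA:
[[  8,  -4,  12],
 [ 10,  -5,  15],
 [ -6,   3,  -9],
 [-26,  13, -39]]
Now row reduce the product.
R2 ← R2 − (5/4)·R1: [0, 0, 0]
R3 ← R3 + (3/4)·R1: [0, 0, 0]
R4 ← R4 + (13/4)·R1: [0, 0, 0]
1 nonzero row, so rank(TA) = 1.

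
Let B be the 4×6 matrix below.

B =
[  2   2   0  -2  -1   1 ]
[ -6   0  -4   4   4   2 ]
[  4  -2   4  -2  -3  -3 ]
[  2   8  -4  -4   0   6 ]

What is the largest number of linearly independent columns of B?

Row reduce to echelon form.
R2 ← R2 + (3)·R1: [0, 6, -4, -2, 1, 5]
R3 ← R3 − (2)·R1: [0, -6, 4, 2, -1, -5]
R4 ← R4 − R1: [0, 6, -4, -2, 1, 5]
R3 ← R3 + R2: [0, 0, 0, 0, 0, 0]
R4 ← R4 − R2: [0, 0, 0, 0, 0, 0]
Echelon form has 2 nonzero rows, so rank(B) = 2.
The rank gives the maximum number of linearly independent columns: 2.

2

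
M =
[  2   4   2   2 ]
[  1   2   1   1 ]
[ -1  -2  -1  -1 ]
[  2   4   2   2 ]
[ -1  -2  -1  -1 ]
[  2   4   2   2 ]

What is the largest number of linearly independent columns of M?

1

Row reduce to echelon form.
R2 ← R2 − (1/2)·R1: [0, 0, 0, 0]
R3 ← R3 + (1/2)·R1: [0, 0, 0, 0]
R4 ← R4 − R1: [0, 0, 0, 0]
R5 ← R5 + (1/2)·R1: [0, 0, 0, 0]
R6 ← R6 − R1: [0, 0, 0, 0]
Echelon form has 1 nonzero row, so rank(M) = 1.
The rank gives the maximum number of linearly independent columns: 1.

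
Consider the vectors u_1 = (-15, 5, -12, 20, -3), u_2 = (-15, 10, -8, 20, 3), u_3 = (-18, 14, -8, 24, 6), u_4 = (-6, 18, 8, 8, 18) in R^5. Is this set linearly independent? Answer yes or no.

no

Form the matrix with these vectors as rows and row reduce.
R2 ← R2 − R1: [0, 5, 4, 0, 6]
R3 ← R3 − (6/5)·R1: [0, 8, 32/5, 0, 48/5]
R4 ← R4 − (2/5)·R1: [0, 16, 64/5, 0, 96/5]
R3 ← R3 − (8/5)·R2: [0, 0, 0, 0, 0]
R4 ← R4 − (16/5)·R2: [0, 0, 0, 0, 0]
2 nonzero rows, so the 4 vectors span a space of dimension 2.
Since 2 < 4, the vectors are linearly dependent.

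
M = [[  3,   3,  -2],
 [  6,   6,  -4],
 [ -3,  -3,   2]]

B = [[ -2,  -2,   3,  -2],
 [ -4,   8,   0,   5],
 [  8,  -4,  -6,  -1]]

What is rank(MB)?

1

First compute MB:
[[-34,  26,  21,  11],
 [-68,  52,  42,  22],
 [ 34, -26, -21, -11]]
Now row reduce the product.
R2 ← R2 − (2)·R1: [0, 0, 0, 0]
R3 ← R3 + R1: [0, 0, 0, 0]
1 nonzero row, so rank(MB) = 1.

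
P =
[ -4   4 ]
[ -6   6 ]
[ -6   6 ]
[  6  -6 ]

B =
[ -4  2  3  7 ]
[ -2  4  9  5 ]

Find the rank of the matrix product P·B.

First compute PB:
[[  8,   8,  24,  -8],
 [ 12,  12,  36, -12],
 [ 12,  12,  36, -12],
 [-12, -12, -36,  12]]
Now row reduce the product.
R2 ← R2 − (3/2)·R1: [0, 0, 0, 0]
R3 ← R3 − (3/2)·R1: [0, 0, 0, 0]
R4 ← R4 + (3/2)·R1: [0, 0, 0, 0]
1 nonzero row, so rank(PB) = 1.

1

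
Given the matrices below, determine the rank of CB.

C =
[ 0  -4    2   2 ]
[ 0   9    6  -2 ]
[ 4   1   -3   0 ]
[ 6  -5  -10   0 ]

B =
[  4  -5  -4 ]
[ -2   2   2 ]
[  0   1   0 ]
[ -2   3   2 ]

First compute CB:
[[  4,   0,  -4],
 [-14,  18,  14],
 [ 14, -21, -14],
 [ 34, -50, -34]]
Now row reduce the product.
R2 ← R2 + (7/2)·R1: [0, 18, 0]
R3 ← R3 − (7/2)·R1: [0, -21, 0]
R4 ← R4 − (17/2)·R1: [0, -50, 0]
R3 ← R3 + (7/6)·R2: [0, 0, 0]
R4 ← R4 + (25/9)·R2: [0, 0, 0]
2 nonzero rows, so rank(CB) = 2.

2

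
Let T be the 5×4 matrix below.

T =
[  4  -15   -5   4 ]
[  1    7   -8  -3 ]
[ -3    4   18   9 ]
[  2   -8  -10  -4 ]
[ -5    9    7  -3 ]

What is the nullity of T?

Row reduce to echelon form.
R2 ← R2 − (1/4)·R1: [0, 43/4, -27/4, -4]
R3 ← R3 + (3/4)·R1: [0, -29/4, 57/4, 12]
R4 ← R4 − (1/2)·R1: [0, -1/2, -15/2, -6]
R5 ← R5 + (5/4)·R1: [0, -39/4, 3/4, 2]
R3 ← R3 + (29/43)·R2: [0, 0, 417/43, 400/43]
R4 ← R4 + (2/43)·R2: [0, 0, -336/43, -266/43]
R5 ← R5 + (39/43)·R2: [0, 0, -231/43, -70/43]
R4 ← R4 + (112/139)·R3: [0, 0, 0, 182/139]
R5 ← R5 + (77/139)·R3: [0, 0, 0, 490/139]
R5 ← R5 − (35/13)·R4: [0, 0, 0, 0]
4 nonzero rows, so rank(T) = 4.
T has 4 columns; by rank–nullity, nullity = 4 − 4 = 0.

0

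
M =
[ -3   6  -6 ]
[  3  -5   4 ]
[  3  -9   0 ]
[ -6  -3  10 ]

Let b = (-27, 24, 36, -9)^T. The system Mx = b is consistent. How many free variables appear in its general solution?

Row reduce the augmented matrix [M | b].
R2 ← R2 + R1: [0, 1, -2, -3]
R3 ← R3 + R1: [0, -3, -6, 9]
R4 ← R4 − (2)·R1: [0, -15, 22, 45]
R3 ← R3 + (3)·R2: [0, 0, -12, 0]
R4 ← R4 + (15)·R2: [0, 0, -8, 0]
R4 ← R4 − (2/3)·R3: [0, 0, 0, 0]
The echelon form has 3 nonzero rows, and every pivot lies in the first 3 columns, so rank(M) = rank([M|b]) = 3.
The system is consistent.
Free variables = (unknowns) − (rank) = 3 − 3 = 0.

0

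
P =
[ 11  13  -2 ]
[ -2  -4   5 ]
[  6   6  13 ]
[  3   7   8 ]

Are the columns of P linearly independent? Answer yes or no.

Row reduce P to echelon form.
R2 ← R2 + (2/11)·R1: [0, -18/11, 51/11]
R3 ← R3 − (6/11)·R1: [0, -12/11, 155/11]
R4 ← R4 − (3/11)·R1: [0, 38/11, 94/11]
R3 ← R3 − (2/3)·R2: [0, 0, 11]
R4 ← R4 + (19/9)·R2: [0, 0, 55/3]
R4 ← R4 − (5/3)·R3: [0, 0, 0]
3 pivots among 3 columns.
Every column is a pivot column, so the columns are linearly independent.

yes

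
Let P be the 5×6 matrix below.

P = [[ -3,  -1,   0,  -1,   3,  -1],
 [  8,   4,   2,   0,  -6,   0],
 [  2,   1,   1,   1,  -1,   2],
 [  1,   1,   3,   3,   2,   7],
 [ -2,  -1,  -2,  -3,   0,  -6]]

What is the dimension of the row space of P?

3

Row reduce to echelon form.
R2 ← R2 + (8/3)·R1: [0, 4/3, 2, -8/3, 2, -8/3]
R3 ← R3 + (2/3)·R1: [0, 1/3, 1, 1/3, 1, 4/3]
R4 ← R4 + (1/3)·R1: [0, 2/3, 3, 8/3, 3, 20/3]
R5 ← R5 − (2/3)·R1: [0, -1/3, -2, -7/3, -2, -16/3]
R3 ← R3 − (1/4)·R2: [0, 0, 1/2, 1, 1/2, 2]
R4 ← R4 − (1/2)·R2: [0, 0, 2, 4, 2, 8]
R5 ← R5 + (1/4)·R2: [0, 0, -3/2, -3, -3/2, -6]
R4 ← R4 − (4)·R3: [0, 0, 0, 0, 0, 0]
R5 ← R5 + (3)·R3: [0, 0, 0, 0, 0, 0]
Echelon form has 3 nonzero rows, so rank(P) = 3.
The row space has dimension equal to the rank: 3.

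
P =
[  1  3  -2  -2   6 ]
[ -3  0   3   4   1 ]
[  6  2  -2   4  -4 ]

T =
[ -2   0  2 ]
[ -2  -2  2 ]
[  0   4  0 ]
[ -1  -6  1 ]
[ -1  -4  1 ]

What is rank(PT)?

2

First compute PT:
[[-12, -26,  12],
 [  1, -16,  -1],
 [-16, -20,  16]]
Now row reduce the product.
R2 ← R2 + (1/12)·R1: [0, -109/6, 0]
R3 ← R3 − (4/3)·R1: [0, 44/3, 0]
R3 ← R3 + (88/109)·R2: [0, 0, 0]
2 nonzero rows, so rank(PT) = 2.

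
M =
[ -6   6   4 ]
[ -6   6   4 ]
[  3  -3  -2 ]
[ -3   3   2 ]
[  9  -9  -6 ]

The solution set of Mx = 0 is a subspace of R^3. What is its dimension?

Row reduce to echelon form.
R2 ← R2 − R1: [0, 0, 0]
R3 ← R3 + (1/2)·R1: [0, 0, 0]
R4 ← R4 − (1/2)·R1: [0, 0, 0]
R5 ← R5 + (3/2)·R1: [0, 0, 0]
1 nonzero row, so rank(M) = 1.
M has 3 columns; by rank–nullity, nullity = 3 − 1 = 2.

2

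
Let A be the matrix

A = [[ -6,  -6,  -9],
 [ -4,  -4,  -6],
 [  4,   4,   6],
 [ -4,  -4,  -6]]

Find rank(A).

1

Row reduce to echelon form.
R2 ← R2 − (2/3)·R1: [0, 0, 0]
R3 ← R3 + (2/3)·R1: [0, 0, 0]
R4 ← R4 − (2/3)·R1: [0, 0, 0]
Echelon form has 1 nonzero row, so rank(A) = 1.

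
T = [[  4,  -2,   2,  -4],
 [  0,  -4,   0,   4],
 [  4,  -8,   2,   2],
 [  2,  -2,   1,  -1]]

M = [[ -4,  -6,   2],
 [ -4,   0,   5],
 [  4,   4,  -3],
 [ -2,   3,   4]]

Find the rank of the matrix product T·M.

2

First compute TM:
[[  8, -28, -24],
 [  8,  12,  -4],
 [ 20, -10, -30],
 [  6, -11, -13]]
Now row reduce the product.
R2 ← R2 − R1: [0, 40, 20]
R3 ← R3 − (5/2)·R1: [0, 60, 30]
R4 ← R4 − (3/4)·R1: [0, 10, 5]
R3 ← R3 − (3/2)·R2: [0, 0, 0]
R4 ← R4 − (1/4)·R2: [0, 0, 0]
2 nonzero rows, so rank(TM) = 2.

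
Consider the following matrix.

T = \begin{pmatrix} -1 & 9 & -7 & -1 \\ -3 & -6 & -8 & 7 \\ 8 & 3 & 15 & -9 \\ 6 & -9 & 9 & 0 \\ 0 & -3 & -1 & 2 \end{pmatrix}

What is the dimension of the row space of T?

3

Row reduce to echelon form.
R2 ← R2 − (3)·R1: [0, -33, 13, 10]
R3 ← R3 + (8)·R1: [0, 75, -41, -17]
R4 ← R4 + (6)·R1: [0, 45, -33, -6]
R3 ← R3 + (25/11)·R2: [0, 0, -126/11, 63/11]
R4 ← R4 + (15/11)·R2: [0, 0, -168/11, 84/11]
R5 ← R5 − (1/11)·R2: [0, 0, -24/11, 12/11]
R4 ← R4 − (4/3)·R3: [0, 0, 0, 0]
R5 ← R5 − (4/21)·R3: [0, 0, 0, 0]
Echelon form has 3 nonzero rows, so rank(T) = 3.
The row space has dimension equal to the rank: 3.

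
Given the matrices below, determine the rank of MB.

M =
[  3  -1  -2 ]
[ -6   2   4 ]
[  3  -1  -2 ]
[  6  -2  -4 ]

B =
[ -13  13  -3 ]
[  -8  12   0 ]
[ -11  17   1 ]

First compute MB:
[[ -9,  -7, -11],
 [ 18,  14,  22],
 [ -9,  -7, -11],
 [-18, -14, -22]]
Now row reduce the product.
R2 ← R2 + (2)·R1: [0, 0, 0]
R3 ← R3 − R1: [0, 0, 0]
R4 ← R4 − (2)·R1: [0, 0, 0]
1 nonzero row, so rank(MB) = 1.

1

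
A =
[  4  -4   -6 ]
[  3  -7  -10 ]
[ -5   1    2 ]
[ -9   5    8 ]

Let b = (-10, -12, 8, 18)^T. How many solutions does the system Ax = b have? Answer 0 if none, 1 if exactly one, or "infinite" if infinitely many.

Row reduce the augmented matrix [A | b].
R2 ← R2 − (3/4)·R1: [0, -4, -11/2, -9/2]
R3 ← R3 + (5/4)·R1: [0, -4, -11/2, -9/2]
R4 ← R4 + (9/4)·R1: [0, -4, -11/2, -9/2]
R3 ← R3 − R2: [0, 0, 0, 0]
R4 ← R4 − R2: [0, 0, 0, 0]
The echelon form has 2 nonzero rows, and every pivot lies in the first 3 columns, so rank(A) = rank([A|b]) = 2.
The system is consistent.
rank = 2 < 3 unknowns, so there are infinitely many solutions.

infinite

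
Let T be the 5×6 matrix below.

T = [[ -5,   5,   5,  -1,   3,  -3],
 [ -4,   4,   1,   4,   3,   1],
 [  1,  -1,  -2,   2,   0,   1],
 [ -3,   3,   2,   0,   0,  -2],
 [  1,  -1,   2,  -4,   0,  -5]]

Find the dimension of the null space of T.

2

Row reduce to echelon form.
R2 ← R2 − (4/5)·R1: [0, 0, -3, 24/5, 3/5, 17/5]
R3 ← R3 + (1/5)·R1: [0, 0, -1, 9/5, 3/5, 2/5]
R4 ← R4 − (3/5)·R1: [0, 0, -1, 3/5, -9/5, -1/5]
R5 ← R5 + (1/5)·R1: [0, 0, 3, -21/5, 3/5, -28/5]
R3 ← R3 − (1/3)·R2: [0, 0, 0, 1/5, 2/5, -11/15]
R4 ← R4 − (1/3)·R2: [0, 0, 0, -1, -2, -4/3]
R5 ← R5 + R2: [0, 0, 0, 3/5, 6/5, -11/5]
R4 ← R4 + (5)·R3: [0, 0, 0, 0, 0, -5]
R5 ← R5 − (3)·R3: [0, 0, 0, 0, 0, 0]
4 nonzero rows, so rank(T) = 4.
T has 6 columns; by rank–nullity, nullity = 6 − 4 = 2.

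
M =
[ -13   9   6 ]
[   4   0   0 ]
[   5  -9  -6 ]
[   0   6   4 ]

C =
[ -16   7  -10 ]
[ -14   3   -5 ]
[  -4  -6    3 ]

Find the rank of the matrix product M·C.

2

First compute MC:
[[ 58, -100, 103],
 [-64,  28, -40],
 [ 70,  44, -23],
 [-100,  -6, -18]]
Now row reduce the product.
R2 ← R2 + (32/29)·R1: [0, -2388/29, 2136/29]
R3 ← R3 − (35/29)·R1: [0, 4776/29, -4272/29]
R4 ← R4 + (50/29)·R1: [0, -5174/29, 4628/29]
R3 ← R3 + (2)·R2: [0, 0, 0]
R4 ← R4 − (13/6)·R2: [0, 0, 0]
2 nonzero rows, so rank(MC) = 2.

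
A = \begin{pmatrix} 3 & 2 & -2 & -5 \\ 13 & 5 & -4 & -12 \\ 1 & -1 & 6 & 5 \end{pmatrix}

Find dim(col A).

Row reduce to echelon form.
R2 ← R2 − (13/3)·R1: [0, -11/3, 14/3, 29/3]
R3 ← R3 − (1/3)·R1: [0, -5/3, 20/3, 20/3]
R3 ← R3 − (5/11)·R2: [0, 0, 50/11, 25/11]
Echelon form has 3 nonzero rows, so rank(A) = 3.
The column space has dimension equal to the rank: 3.

3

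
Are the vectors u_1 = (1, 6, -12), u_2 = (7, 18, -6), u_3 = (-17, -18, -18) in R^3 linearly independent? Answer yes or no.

Form the matrix with these vectors as rows and row reduce.
R2 ← R2 − (7)·R1: [0, -24, 78]
R3 ← R3 + (17)·R1: [0, 84, -222]
R3 ← R3 + (7/2)·R2: [0, 0, 51]
3 nonzero rows, so the 3 vectors span a space of dimension 3.
Since 3 = 3, the vectors are linearly independent.

yes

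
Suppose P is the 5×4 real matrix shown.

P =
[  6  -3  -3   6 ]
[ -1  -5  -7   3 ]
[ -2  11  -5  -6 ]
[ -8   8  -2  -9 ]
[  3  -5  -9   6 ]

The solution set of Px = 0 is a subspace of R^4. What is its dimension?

Row reduce to echelon form.
R2 ← R2 + (1/6)·R1: [0, -11/2, -15/2, 4]
R3 ← R3 + (1/3)·R1: [0, 10, -6, -4]
R4 ← R4 + (4/3)·R1: [0, 4, -6, -1]
R5 ← R5 − (1/2)·R1: [0, -7/2, -15/2, 3]
R3 ← R3 + (20/11)·R2: [0, 0, -216/11, 36/11]
R4 ← R4 + (8/11)·R2: [0, 0, -126/11, 21/11]
R5 ← R5 − (7/11)·R2: [0, 0, -30/11, 5/11]
R4 ← R4 − (7/12)·R3: [0, 0, 0, 0]
R5 ← R5 − (5/36)·R3: [0, 0, 0, 0]
3 nonzero rows, so rank(P) = 3.
P has 4 columns; by rank–nullity, nullity = 4 − 3 = 1.

1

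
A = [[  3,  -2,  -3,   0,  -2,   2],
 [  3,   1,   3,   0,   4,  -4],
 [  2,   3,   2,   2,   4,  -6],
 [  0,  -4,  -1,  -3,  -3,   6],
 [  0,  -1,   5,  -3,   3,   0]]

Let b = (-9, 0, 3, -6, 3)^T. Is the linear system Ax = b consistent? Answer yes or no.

Row reduce the augmented matrix [A | b].
R2 ← R2 − R1: [0, 3, 6, 0, 6, -6, 9]
R3 ← R3 − (2/3)·R1: [0, 13/3, 4, 2, 16/3, -22/3, 9]
R3 ← R3 − (13/9)·R2: [0, 0, -14/3, 2, -10/3, 4/3, -4]
R4 ← R4 + (4/3)·R2: [0, 0, 7, -3, 5, -2, 6]
R5 ← R5 + (1/3)·R2: [0, 0, 7, -3, 5, -2, 6]
R4 ← R4 + (3/2)·R3: [0, 0, 0, 0, 0, 0, 0]
R5 ← R5 + (3/2)·R3: [0, 0, 0, 0, 0, 0, 0]
The echelon form has 3 nonzero rows, and every pivot lies in the first 6 columns, so rank(A) = rank([A|b]) = 3.
The system is consistent.

yes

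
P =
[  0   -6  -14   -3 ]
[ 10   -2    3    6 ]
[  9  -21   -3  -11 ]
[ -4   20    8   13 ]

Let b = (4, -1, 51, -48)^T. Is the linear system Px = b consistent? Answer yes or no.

Row reduce the augmented matrix [P | b].
Swap R1 ↔ R2
R3 ← R3 − (9/10)·R1: [0, -96/5, -57/10, -82/5, 519/10]
R4 ← R4 + (2/5)·R1: [0, 96/5, 46/5, 77/5, -242/5]
R3 ← R3 − (16/5)·R2: [0, 0, 391/10, -34/5, 391/10]
R4 ← R4 + (16/5)·R2: [0, 0, -178/5, 29/5, -178/5]
R4 ← R4 + (356/391)·R3: [0, 0, 0, -9/23, 0]
The echelon form has 4 nonzero rows, and every pivot lies in the first 4 columns, so rank(P) = rank([P|b]) = 4.
The system is consistent.

yes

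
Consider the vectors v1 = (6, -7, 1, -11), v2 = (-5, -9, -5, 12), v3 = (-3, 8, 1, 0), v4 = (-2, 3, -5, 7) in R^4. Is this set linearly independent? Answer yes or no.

Form the matrix with these vectors as rows and row reduce.
R2 ← R2 + (5/6)·R1: [0, -89/6, -25/6, 17/6]
R3 ← R3 + (1/2)·R1: [0, 9/2, 3/2, -11/2]
R4 ← R4 + (1/3)·R1: [0, 2/3, -14/3, 10/3]
R3 ← R3 + (27/89)·R2: [0, 0, 21/89, -413/89]
R4 ← R4 + (4/89)·R2: [0, 0, -432/89, 308/89]
R4 ← R4 + (144/7)·R3: [0, 0, 0, -92]
4 nonzero rows, so the 4 vectors span a space of dimension 4.
Since 4 = 4, the vectors are linearly independent.

yes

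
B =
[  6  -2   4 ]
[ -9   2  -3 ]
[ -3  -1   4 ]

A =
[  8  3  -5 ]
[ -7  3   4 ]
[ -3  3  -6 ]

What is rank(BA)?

2

First compute BA:
[[ 50,  24, -62],
 [-77, -30,  71],
 [-29,   0, -13]]
Now row reduce the product.
R2 ← R2 + (77/50)·R1: [0, 174/25, -612/25]
R3 ← R3 + (29/50)·R1: [0, 348/25, -1224/25]
R3 ← R3 − (2)·R2: [0, 0, 0]
2 nonzero rows, so rank(BA) = 2.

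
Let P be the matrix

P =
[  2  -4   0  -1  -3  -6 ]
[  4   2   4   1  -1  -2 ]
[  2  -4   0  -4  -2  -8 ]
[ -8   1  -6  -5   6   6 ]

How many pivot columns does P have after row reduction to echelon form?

Row reduce to echelon form.
R2 ← R2 − (2)·R1: [0, 10, 4, 3, 5, 10]
R3 ← R3 − R1: [0, 0, 0, -3, 1, -2]
R4 ← R4 + (4)·R1: [0, -15, -6, -9, -6, -18]
R4 ← R4 + (3/2)·R2: [0, 0, 0, -9/2, 3/2, -3]
R4 ← R4 − (3/2)·R3: [0, 0, 0, 0, 0, 0]
Echelon form has 3 nonzero rows, so rank(P) = 3.
Each nonzero row contributes one pivot column: 3 pivot columns.

3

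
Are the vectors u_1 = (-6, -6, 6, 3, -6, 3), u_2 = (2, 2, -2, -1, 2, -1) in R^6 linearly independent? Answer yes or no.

no

Form the matrix with these vectors as rows and row reduce.
R2 ← R2 + (1/3)·R1: [0, 0, 0, 0, 0, 0]
1 nonzero row, so the 2 vectors span a space of dimension 1.
Since 1 < 2, the vectors are linearly dependent.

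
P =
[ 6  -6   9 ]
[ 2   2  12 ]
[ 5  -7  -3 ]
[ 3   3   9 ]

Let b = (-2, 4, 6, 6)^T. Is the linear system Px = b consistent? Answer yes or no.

no

Row reduce the augmented matrix [P | b].
R2 ← R2 − (1/3)·R1: [0, 4, 9, 14/3]
R3 ← R3 − (5/6)·R1: [0, -2, -21/2, 23/3]
R4 ← R4 − (1/2)·R1: [0, 6, 9/2, 7]
R3 ← R3 + (1/2)·R2: [0, 0, -6, 10]
R4 ← R4 − (3/2)·R2: [0, 0, -9, 0]
R4 ← R4 − (3/2)·R3: [0, 0, 0, -15]
The echelon form has 4 nonzero rows; the last pivot sits in the augmented column, so rank(P) = 3 but rank([P|b]) = 4.
Since the ranks differ, the system is inconsistent.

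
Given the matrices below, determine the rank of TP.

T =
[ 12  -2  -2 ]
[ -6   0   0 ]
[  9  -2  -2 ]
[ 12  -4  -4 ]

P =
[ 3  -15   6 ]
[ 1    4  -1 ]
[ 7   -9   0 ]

First compute TP:
[[ 20, -170,  74],
 [-18,  90, -36],
 [ 11, -125,  56],
 [  4, -160,  76]]
Now row reduce the product.
R2 ← R2 + (9/10)·R1: [0, -63, 153/5]
R3 ← R3 − (11/20)·R1: [0, -63/2, 153/10]
R4 ← R4 − (1/5)·R1: [0, -126, 306/5]
R3 ← R3 − (1/2)·R2: [0, 0, 0]
R4 ← R4 − (2)·R2: [0, 0, 0]
2 nonzero rows, so rank(TP) = 2.

2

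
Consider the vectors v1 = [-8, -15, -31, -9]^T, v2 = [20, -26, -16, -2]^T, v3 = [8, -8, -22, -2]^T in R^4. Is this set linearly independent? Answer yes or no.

yes

Form the matrix with these vectors as rows and row reduce.
R2 ← R2 + (5/2)·R1: [0, -127/2, -187/2, -49/2]
R3 ← R3 + R1: [0, -23, -53, -11]
R3 ← R3 − (46/127)·R2: [0, 0, -2430/127, -270/127]
3 nonzero rows, so the 3 vectors span a space of dimension 3.
Since 3 = 3, the vectors are linearly independent.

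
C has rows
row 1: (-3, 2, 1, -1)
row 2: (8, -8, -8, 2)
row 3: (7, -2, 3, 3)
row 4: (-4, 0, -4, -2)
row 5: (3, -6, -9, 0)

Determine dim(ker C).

2

Row reduce to echelon form.
R2 ← R2 + (8/3)·R1: [0, -8/3, -16/3, -2/3]
R3 ← R3 + (7/3)·R1: [0, 8/3, 16/3, 2/3]
R4 ← R4 − (4/3)·R1: [0, -8/3, -16/3, -2/3]
R5 ← R5 + R1: [0, -4, -8, -1]
R3 ← R3 + R2: [0, 0, 0, 0]
R4 ← R4 − R2: [0, 0, 0, 0]
R5 ← R5 − (3/2)·R2: [0, 0, 0, 0]
2 nonzero rows, so rank(C) = 2.
C has 4 columns; by rank–nullity, nullity = 4 − 2 = 2.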